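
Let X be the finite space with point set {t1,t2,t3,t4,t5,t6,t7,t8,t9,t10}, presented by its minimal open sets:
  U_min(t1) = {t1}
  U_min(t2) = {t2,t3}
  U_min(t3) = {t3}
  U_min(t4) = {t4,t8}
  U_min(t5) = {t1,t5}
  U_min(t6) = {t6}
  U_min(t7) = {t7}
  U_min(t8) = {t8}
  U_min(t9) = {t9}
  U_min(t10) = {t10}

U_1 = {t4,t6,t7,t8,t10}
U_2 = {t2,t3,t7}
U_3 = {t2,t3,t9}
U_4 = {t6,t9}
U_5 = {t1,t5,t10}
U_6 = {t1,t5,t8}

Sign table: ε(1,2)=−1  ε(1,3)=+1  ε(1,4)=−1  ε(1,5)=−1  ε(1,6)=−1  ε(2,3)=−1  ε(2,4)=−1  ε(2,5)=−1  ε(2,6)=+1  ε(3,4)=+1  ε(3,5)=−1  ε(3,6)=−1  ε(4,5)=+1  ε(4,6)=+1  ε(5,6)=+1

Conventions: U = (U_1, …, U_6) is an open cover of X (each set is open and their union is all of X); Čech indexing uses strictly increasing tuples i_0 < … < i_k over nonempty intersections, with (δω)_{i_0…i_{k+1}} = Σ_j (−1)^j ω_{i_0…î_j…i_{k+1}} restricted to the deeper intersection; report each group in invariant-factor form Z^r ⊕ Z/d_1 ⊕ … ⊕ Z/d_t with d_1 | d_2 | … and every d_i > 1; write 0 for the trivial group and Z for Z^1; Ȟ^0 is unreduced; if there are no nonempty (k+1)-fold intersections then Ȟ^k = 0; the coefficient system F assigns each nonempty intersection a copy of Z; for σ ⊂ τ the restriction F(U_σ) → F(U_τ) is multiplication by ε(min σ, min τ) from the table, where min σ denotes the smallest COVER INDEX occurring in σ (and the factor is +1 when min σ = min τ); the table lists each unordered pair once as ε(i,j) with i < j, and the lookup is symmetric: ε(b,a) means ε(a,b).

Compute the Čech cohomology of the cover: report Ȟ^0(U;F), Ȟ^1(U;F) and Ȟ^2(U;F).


Ȟ^0 ≅ 0; Ȟ^1 ≅ Z ⊕ Z/2; Ȟ^2 ≅ 0

nonempty intersections:
  U12={t7} U14={t6} U15={t10} U16={t8} U23={t2,t3} U34={t9} U56={t1,t5}
C dims 6,7; δ0: rk 6, SNF 1^5·2
Ȟ^0: (6−6)−0=0 ⇒ 0
Ȟ^1: (7−0)−6=1 plus torsion [2] ⇒ Z ⊕ Z/2
Ȟ^2: (0−0)−0=0 ⇒ 0


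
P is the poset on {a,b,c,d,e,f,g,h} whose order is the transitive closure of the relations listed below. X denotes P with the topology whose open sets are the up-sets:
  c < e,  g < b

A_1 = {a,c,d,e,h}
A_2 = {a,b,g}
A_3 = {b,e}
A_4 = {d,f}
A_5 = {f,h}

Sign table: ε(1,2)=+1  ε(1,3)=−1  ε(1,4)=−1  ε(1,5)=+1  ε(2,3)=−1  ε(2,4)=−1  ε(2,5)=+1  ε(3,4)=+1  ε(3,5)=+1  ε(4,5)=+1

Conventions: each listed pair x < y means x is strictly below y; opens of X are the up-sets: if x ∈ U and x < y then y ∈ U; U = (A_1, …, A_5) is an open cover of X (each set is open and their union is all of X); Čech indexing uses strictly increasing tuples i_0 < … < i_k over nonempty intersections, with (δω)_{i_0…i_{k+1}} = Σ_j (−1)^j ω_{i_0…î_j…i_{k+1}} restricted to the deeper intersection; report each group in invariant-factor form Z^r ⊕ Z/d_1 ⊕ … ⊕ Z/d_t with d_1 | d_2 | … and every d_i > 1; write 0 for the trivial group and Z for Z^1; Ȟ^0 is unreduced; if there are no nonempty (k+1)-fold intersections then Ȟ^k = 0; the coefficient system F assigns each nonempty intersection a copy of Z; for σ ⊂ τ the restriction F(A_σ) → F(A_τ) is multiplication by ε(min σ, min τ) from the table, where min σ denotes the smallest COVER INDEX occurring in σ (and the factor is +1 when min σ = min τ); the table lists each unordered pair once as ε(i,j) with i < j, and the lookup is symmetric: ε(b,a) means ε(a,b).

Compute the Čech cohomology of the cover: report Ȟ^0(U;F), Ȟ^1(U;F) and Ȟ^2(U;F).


nerve of the cover:
  A12={a} A13={e} A14={d} A15={h} A23={b} A45={f}
C dims 5,6; δ0: rk 5, SNF 1^4·2
Ȟ^0 = (5 − 5) − 0 = 0, so Ȟ^0 ≅ 0
Ȟ^1 = (6 − 0) − 5 = 1 plus torsion [2], so Ȟ^1 ≅ Z ⊕ Z/2
Ȟ^2 = (0 − 0) − 0 = 0, so Ȟ^2 ≅ 0

Ȟ^0(U;F) ≅ 0, Ȟ^1(U;F) ≅ Z ⊕ Z/2 and Ȟ^2(U;F) ≅ 0


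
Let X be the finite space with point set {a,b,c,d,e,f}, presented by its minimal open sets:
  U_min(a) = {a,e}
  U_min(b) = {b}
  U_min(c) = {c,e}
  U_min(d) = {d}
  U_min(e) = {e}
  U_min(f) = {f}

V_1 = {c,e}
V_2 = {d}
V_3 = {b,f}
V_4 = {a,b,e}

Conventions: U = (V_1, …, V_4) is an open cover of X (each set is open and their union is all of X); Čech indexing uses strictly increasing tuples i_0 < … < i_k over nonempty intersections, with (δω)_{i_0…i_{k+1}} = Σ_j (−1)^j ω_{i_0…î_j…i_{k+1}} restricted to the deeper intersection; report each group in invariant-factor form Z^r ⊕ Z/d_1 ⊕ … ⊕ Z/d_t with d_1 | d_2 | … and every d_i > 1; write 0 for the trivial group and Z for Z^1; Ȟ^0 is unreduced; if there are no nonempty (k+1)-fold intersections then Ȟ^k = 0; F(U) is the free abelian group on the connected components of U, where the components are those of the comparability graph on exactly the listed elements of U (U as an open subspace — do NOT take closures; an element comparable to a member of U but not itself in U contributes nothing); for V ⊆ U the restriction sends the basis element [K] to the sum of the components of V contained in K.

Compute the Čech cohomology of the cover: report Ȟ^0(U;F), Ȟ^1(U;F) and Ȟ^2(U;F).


Ȟ^0 = Z^4; Ȟ^1 = 0; Ȟ^2 = 0

nonempty intersections:
  V14={e} V34={b}
components per intersection:
  V1: {c,e}
  V2: {d}
  V3: {b} {f}
  V4: {a,e} {b}
  V14: {e}
  V34: {b}
C dims 6,2; δ0: rk 2, SNF 1^2
Ȟ^0: (6−2)−0=4 ⇒ Z^4
Ȟ^1: (2−0)−2=0 ⇒ 0
Ȟ^2: (0−0)−0=0 ⇒ 0


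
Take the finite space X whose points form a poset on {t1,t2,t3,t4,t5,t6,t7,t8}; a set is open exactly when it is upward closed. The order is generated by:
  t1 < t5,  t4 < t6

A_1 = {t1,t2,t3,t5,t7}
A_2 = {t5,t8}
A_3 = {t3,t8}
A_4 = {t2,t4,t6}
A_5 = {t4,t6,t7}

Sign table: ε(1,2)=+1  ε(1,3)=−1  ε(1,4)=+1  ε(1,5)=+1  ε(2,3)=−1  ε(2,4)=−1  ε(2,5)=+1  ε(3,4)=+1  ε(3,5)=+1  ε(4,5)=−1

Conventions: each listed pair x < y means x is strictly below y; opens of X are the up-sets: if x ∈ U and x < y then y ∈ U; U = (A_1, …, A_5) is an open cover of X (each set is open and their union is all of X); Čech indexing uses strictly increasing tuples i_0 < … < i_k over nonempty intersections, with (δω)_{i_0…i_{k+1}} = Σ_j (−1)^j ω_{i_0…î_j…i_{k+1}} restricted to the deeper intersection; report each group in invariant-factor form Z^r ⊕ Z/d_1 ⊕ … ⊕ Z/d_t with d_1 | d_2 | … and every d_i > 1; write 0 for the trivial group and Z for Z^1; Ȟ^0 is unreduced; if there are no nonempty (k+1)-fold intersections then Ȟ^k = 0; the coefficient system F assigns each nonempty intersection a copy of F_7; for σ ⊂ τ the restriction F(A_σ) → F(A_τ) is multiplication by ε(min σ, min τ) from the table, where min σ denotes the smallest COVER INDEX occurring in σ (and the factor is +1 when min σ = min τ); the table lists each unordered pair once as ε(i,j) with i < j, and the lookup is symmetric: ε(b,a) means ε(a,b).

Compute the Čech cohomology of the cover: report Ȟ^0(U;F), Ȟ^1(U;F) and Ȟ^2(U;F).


cover nerve:
  A12={t5} A13={t3} A14={t2} A15={t7} A23={t8} A45={t4,t6}
C dims 5,6; δ0: rk_F7 5
Ȟ^0: (5−5)−0=0 ⇒ 0
Ȟ^1: (6−0)−5=1 ⇒ Z/7
Ȟ^2: (0−0)−0=0 ⇒ 0

Ȟ^0(U;F) ≅ 0; Ȟ^1(U;F) ≅ Z/7; Ȟ^2(U;F) ≅ 0


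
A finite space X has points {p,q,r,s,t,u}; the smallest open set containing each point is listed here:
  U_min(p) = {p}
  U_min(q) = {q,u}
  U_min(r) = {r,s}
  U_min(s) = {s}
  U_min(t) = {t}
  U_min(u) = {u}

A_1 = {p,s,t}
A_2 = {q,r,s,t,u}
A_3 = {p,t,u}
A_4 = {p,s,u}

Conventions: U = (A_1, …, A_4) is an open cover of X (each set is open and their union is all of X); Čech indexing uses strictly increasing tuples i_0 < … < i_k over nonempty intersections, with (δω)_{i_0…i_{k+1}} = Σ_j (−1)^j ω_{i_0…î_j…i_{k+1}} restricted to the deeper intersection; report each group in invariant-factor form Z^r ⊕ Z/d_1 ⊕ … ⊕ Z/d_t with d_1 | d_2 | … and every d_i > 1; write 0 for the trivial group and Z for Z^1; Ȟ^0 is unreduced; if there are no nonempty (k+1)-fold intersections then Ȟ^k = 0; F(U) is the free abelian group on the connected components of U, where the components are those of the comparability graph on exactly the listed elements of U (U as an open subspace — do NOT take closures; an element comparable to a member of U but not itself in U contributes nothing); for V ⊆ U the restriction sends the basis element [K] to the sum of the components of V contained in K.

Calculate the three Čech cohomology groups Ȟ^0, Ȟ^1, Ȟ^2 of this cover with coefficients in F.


nerve of the cover:
  A12={s,t} A13={p,t} A14={p,s} A23={t,u} A24={s,u} A34={p,u}
  A123={t} A124={s} A134={p} A234={u}
components per intersection:
  A1: {p} {s} {t}
  A2: {q,u} {r,s} {t}
  A3: {p} {t} {u}
  A4: {p} {s} {u}
  A12: {s} {t}
  A13: {p} {t}
  A14: {p} {s}
  A23: {t} {u}
  A24: {s} {u}
  A34: {p} {u}
  A123: {t}
  A124: {s}
  A134: {p}
  A234: {u}
C dims 12,12,4; δ0: rk 8, SNF 1^8; δ1: rk 4, SNF 1^4
Ȟ^0 = (12 − 8) − 0 = 4, so Ȟ^0 ≅ Z^4
Ȟ^1 = (12 − 4) − 8 = 0, so Ȟ^1 ≅ 0
Ȟ^2 = (4 − 0) − 4 = 0, so Ȟ^2 ≅ 0

Ȟ^0 = Z^4,  Ȟ^1 = 0,  Ȟ^2 = 0


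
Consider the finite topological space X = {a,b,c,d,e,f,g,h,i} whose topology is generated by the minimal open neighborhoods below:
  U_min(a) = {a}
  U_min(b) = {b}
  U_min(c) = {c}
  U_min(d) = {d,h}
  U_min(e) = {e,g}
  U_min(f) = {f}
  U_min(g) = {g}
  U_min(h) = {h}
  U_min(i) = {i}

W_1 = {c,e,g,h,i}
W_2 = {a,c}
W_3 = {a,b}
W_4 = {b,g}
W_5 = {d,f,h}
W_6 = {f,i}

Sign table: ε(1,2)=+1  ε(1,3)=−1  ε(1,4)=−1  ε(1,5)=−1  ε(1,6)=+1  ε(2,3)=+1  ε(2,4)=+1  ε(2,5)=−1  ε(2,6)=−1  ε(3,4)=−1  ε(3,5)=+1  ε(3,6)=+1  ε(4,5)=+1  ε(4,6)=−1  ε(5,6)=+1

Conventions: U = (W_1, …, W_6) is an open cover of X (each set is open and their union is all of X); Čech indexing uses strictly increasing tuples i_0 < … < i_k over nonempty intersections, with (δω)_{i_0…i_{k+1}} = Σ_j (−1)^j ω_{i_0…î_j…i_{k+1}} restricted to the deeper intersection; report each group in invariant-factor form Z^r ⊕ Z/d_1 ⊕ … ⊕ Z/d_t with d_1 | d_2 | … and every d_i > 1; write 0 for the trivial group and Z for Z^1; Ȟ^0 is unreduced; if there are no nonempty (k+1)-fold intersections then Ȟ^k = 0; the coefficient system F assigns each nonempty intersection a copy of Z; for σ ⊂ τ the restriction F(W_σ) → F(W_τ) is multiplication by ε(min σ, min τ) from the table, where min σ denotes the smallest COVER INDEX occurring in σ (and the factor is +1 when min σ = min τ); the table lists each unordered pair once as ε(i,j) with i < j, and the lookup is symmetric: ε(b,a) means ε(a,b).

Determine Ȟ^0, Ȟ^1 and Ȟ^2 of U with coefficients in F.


nonempty overlaps:
  W12={c} W14={g} W15={h} W16={i} W23={a} W34={b} W56={f}
C dims 6,7; δ0: rk 6, SNF 1^5·2
degree 0: 6−6−0 = 0 → Ȟ^0 ≅ 0
degree 1: 7−0−6 = 1 plus torsion [2] → Ȟ^1 ≅ Z ⊕ Z/2
degree 2: 0−0−0 = 0 → Ȟ^2 ≅ 0

Ȟ^0 ≅ 0, Ȟ^1 ≅ Z ⊕ Z/2, Ȟ^2 ≅ 0


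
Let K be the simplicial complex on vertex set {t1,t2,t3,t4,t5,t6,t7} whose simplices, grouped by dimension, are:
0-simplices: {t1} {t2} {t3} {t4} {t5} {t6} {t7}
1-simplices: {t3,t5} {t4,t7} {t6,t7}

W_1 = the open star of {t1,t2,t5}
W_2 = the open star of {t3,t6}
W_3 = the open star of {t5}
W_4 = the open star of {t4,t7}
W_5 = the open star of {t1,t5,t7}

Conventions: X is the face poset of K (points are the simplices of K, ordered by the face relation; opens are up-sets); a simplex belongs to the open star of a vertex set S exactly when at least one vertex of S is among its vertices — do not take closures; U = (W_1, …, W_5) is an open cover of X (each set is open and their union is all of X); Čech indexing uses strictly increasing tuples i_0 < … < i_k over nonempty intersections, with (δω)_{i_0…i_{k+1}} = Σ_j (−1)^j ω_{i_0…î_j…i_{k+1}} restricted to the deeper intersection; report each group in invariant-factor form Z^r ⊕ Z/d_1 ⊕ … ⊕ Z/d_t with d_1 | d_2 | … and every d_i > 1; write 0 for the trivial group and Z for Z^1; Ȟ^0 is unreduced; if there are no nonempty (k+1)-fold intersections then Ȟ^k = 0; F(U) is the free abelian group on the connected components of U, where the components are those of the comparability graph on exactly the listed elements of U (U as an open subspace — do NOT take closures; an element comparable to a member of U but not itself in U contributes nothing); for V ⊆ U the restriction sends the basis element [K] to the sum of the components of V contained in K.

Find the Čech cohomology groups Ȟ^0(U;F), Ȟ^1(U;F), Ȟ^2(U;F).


Ȟ^0(U;F) ≅ Z^4; Ȟ^1(U;F) ≅ 0; Ȟ^2(U;F) ≅ 0

nerve simplices:
  W1={{t1},{t2},{t5},{t3,t5}} W2={{t3},{t6},{t3,t5},{t6,t7}} W3={{t5},{t3,t5}} W4={{t4},{t7},{t4,t7},{t6,t7}} W5={{t1},{t5},{t7},{t3,t5},{t4,t7},{t6,t7}}
  W12={{t3,t5}} W13={{t5},{t3,t5}} W15={{t1},{t5},{t3,t5}} W23={{t3,t5}} W24={{t6,t7}} W25={{t3,t5},{t6,t7}} W35={{t5},{t3,t5}} W45={{t7},{t4,t7},{t6,t7}}
  W123={{t3,t5}} W125={{t3,t5}} W135={{t5},{t3,t5}} W235={{t3,t5}} W245={{t6,t7}}
  W1235={{t3,t5}}
components per intersection:
  W1: {{t1}} {{t2}} {{t5},{t3,t5}}
  W2: {{t3},{t3,t5}} {{t6},{t6,t7}}
  W3: {{t5},{t3,t5}}
  W4: {{t4},{t7},{t4,t7},{t6,t7}}
  W5: {{t1}} {{t5},{t3,t5}} {{t7},{t4,t7},{t6,t7}}
  W12: {{t3,t5}}
  W13: {{t5},{t3,t5}}
  W15: {{t1}} {{t5},{t3,t5}}
  W23: {{t3,t5}}
  W24: {{t6,t7}}
  W25: {{t3,t5}} {{t6,t7}}
  W35: {{t5},{t3,t5}}
  W45: {{t7},{t4,t7},{t6,t7}}
  W123: {{t3,t5}}
  W125: {{t3,t5}}
  W135: {{t5},{t3,t5}}
  W235: {{t3,t5}}
  W245: {{t6,t7}}
  W1235: {{t3,t5}}
C dims 10,10,5,1; δ0: rk 6, SNF 1^6; δ1: rk 4, SNF 1^4; δ2: rk 1, SNF 1^1
degree 0: 10−6−0 = 4 → Ȟ^0 ≅ Z^4
degree 1: 10−4−6 = 0 → Ȟ^1 ≅ 0
degree 2: 5−1−4 = 0 → Ȟ^2 ≅ 0


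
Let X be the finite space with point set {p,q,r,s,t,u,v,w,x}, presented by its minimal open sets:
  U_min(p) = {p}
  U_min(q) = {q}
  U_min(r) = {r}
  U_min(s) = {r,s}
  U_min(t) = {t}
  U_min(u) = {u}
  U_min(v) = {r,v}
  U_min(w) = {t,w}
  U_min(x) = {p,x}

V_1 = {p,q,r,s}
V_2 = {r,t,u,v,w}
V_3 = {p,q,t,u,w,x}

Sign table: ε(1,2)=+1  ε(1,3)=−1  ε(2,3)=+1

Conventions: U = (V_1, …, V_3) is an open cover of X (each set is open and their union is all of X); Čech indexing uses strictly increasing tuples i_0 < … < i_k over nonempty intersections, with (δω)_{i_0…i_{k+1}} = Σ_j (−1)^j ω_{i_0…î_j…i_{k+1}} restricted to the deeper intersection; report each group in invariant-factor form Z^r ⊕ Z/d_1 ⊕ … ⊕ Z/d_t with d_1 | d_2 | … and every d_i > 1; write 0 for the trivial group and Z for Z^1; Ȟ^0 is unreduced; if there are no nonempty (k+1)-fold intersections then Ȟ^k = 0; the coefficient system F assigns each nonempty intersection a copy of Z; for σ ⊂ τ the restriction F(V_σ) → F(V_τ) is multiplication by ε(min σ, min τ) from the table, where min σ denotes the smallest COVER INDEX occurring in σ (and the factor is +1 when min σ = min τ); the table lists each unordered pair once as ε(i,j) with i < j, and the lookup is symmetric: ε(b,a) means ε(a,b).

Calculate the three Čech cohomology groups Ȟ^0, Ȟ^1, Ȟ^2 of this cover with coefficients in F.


Ȟ^0 = 0,  Ȟ^1 = Z/2,  Ȟ^2 = 0

cover nerve:
  V12={r} V13={p,q} V23={t,u,w}
C dims 3,3; δ0: rk 3, SNF 1^2·2
Ȟ^0: (3−3)−0=0 ⇒ 0
Ȟ^1: (3−0)−3=0 plus torsion [2] ⇒ Z/2
Ȟ^2: (0−0)−0=0 ⇒ 0


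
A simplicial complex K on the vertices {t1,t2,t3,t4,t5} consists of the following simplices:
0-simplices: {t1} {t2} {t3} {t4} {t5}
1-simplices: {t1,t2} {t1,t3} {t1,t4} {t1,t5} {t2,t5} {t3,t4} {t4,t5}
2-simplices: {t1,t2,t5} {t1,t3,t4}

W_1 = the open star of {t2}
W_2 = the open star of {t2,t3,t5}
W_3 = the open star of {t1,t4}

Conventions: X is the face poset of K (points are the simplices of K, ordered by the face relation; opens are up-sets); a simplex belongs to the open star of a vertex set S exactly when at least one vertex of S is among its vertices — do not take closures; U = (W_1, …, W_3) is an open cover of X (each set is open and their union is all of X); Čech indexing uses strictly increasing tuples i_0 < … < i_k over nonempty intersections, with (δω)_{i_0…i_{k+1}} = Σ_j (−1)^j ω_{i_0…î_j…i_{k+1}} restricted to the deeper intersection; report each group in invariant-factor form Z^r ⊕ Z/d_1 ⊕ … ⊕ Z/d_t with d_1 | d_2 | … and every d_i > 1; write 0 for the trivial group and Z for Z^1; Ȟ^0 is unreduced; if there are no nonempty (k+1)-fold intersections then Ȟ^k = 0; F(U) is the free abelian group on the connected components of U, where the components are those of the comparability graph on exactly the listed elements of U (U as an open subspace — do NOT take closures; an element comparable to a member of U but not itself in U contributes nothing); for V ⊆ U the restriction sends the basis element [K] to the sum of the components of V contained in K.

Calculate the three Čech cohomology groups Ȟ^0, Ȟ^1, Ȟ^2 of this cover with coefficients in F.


Ȟ^0 = Z, Ȟ^1 = Z and Ȟ^2 = 0

nonempty overlaps:
  W1={{t2},{t1,t2},{t2,t5},{t1,t2,t5}} W2={{t2},{t3},{t5},{t1,t2},{t1,t3},{t1,t5},{t2,t5},{t3,t4},{t4,t5},{t1,t2,t5},{t1,t3,t4}} W3={{t1},{t4},{t1,t2},{t1,t3},{t1,t4},{t1,t5},{t3,t4},{t4,t5},{t1,t2,t5},{t1,t3,t4}}
  W12={{t2},{t1,t2},{t2,t5},{t1,t2,t5}} W13={{t1,t2},{t1,t2,t5}} W23={{t1,t2},{t1,t3},{t1,t5},{t3,t4},{t4,t5},{t1,t2,t5},{t1,t3,t4}}
  W123={{t1,t2},{t1,t2,t5}}
components per intersection:
  W1: {{t2},{t1,t2},{t2,t5},{t1,t2,t5}}
  W2: {{t2},{t5},{t1,t2},{t1,t5},{t2,t5},{t4,t5},{t1,t2,t5}} {{t3},{t1,t3},{t3,t4},{t1,t3,t4}}
  W3: {{t1},{t4},{t1,t2},{t1,t3},{t1,t4},{t1,t5},{t3,t4},{t4,t5},{t1,t2,t5},{t1,t3,t4}}
  W12: {{t2},{t1,t2},{t2,t5},{t1,t2,t5}}
  W13: {{t1,t2},{t1,t2,t5}}
  W23: {{t1,t2},{t1,t5},{t1,t2,t5}} {{t1,t3},{t3,t4},{t1,t3,t4}} {{t4,t5}}
  W123: {{t1,t2},{t1,t2,t5}}
C dims 4,5,1; δ0: rk 3, SNF 1^3; δ1: rk 1, SNF 1^1
degree 0: 4−3−0 = 1 → Ȟ^0 ≅ Z
degree 1: 5−1−3 = 1 → Ȟ^1 ≅ Z
degree 2: 1−0−1 = 0 → Ȟ^2 ≅ 0


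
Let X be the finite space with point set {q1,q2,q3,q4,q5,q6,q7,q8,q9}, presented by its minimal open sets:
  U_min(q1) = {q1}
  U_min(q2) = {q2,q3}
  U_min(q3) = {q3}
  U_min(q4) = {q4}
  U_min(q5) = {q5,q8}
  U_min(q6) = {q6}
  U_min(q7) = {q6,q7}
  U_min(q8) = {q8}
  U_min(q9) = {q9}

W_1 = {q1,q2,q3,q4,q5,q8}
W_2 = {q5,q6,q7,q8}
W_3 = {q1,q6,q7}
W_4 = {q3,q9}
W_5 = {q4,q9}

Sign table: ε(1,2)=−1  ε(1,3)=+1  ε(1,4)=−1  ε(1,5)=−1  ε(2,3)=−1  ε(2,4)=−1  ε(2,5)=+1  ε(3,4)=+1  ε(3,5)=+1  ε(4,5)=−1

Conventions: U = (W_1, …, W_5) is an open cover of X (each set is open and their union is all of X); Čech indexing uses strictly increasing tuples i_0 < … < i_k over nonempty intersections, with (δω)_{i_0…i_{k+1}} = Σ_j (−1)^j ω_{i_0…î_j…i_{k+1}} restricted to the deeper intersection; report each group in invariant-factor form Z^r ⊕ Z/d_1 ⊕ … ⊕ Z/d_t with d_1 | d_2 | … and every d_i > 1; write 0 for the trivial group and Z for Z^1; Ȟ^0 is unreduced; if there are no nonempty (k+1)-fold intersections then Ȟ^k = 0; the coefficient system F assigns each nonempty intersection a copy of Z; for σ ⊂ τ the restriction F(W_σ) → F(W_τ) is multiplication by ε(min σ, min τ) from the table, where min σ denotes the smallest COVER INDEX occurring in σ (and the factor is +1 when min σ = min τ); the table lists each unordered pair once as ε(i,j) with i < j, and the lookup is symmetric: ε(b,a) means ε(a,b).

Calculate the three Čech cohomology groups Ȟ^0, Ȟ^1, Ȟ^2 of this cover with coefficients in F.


Ȟ^0 = 0; Ȟ^1 = Z ⊕ Z/2; Ȟ^2 = 0

nerve simplices:
  W12={q5,q8} W13={q1} W14={q3} W15={q4} W23={q6,q7} W45={q9}
C dims 5,6; δ0: rk 5, SNF 1^4·2
degree 0: 5−5−0 = 0 → Ȟ^0 ≅ 0
degree 1: 6−0−5 = 1 plus torsion [2] → Ȟ^1 ≅ Z ⊕ Z/2
degree 2: 0−0−0 = 0 → Ȟ^2 ≅ 0


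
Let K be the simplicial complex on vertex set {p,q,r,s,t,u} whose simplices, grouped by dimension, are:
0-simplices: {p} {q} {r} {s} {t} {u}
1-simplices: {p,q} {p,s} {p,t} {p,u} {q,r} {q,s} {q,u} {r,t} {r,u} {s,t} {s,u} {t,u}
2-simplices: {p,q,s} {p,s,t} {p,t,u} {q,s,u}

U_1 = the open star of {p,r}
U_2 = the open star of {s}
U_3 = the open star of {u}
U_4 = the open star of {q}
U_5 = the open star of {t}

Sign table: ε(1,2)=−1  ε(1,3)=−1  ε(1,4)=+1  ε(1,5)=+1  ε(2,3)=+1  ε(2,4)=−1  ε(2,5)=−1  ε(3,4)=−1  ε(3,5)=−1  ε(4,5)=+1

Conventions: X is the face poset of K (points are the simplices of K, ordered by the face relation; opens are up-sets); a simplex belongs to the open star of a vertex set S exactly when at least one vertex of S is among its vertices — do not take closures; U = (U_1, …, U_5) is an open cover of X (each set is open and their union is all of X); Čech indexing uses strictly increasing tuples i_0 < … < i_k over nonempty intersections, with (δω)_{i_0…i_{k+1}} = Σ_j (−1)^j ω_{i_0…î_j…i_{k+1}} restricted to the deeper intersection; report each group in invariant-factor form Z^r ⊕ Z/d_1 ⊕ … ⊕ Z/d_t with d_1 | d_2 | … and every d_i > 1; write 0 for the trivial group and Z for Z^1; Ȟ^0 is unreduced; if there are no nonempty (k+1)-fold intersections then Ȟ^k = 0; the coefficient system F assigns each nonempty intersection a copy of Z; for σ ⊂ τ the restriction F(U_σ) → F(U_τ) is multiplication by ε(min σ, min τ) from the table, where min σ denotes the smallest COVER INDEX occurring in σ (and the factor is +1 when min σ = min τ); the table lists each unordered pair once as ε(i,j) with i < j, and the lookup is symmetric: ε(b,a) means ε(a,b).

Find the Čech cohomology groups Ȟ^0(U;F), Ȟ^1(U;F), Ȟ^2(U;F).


Ȟ^0 ≅ Z; Ȟ^1 ≅ Z; Ȟ^2 ≅ 0

nerve of the cover:
  U1={{p},{r},{p,q},{p,s},{p,t},{p,u},{q,r},{r,t},{r,u},{p,q,s},{p,s,t},{p,t,u}} U2={{s},{p,s},{q,s},{s,t},{s,u},{p,q,s},{p,s,t},{q,s,u}} U3={{u},{p,u},{q,u},{r,u},{s,u},{t,u},{p,t,u},{q,s,u}} U4={{q},{p,q},{q,r},{q,s},{q,u},{p,q,s},{q,s,u}} U5={{t},{p,t},{r,t},{s,t},{t,u},{p,s,t},{p,t,u}}
  U12={{p,s},{p,q,s},{p,s,t}} U13={{p,u},{r,u},{p,t,u}} U14={{p,q},{q,r},{p,q,s}} U15={{p,t},{r,t},{p,s,t},{p,t,u}} U23={{s,u},{q,s,u}} U24={{q,s},{p,q,s},{q,s,u}} U25={{s,t},{p,s,t}} U34={{q,u},{q,s,u}} U35={{t,u},{p,t,u}}
  U124={{p,q,s}} U125={{p,s,t}} U135={{p,t,u}} U234={{q,s,u}}
C dims 5,9,4; δ0: rk 4, SNF 1^4; δ1: rk 4, SNF 1^4
Ȟ^0 = (5 − 4) − 0 = 1, so Ȟ^0 ≅ Z
Ȟ^1 = (9 − 4) − 4 = 1, so Ȟ^1 ≅ Z
Ȟ^2 = (4 − 0) − 4 = 0, so Ȟ^2 ≅ 0


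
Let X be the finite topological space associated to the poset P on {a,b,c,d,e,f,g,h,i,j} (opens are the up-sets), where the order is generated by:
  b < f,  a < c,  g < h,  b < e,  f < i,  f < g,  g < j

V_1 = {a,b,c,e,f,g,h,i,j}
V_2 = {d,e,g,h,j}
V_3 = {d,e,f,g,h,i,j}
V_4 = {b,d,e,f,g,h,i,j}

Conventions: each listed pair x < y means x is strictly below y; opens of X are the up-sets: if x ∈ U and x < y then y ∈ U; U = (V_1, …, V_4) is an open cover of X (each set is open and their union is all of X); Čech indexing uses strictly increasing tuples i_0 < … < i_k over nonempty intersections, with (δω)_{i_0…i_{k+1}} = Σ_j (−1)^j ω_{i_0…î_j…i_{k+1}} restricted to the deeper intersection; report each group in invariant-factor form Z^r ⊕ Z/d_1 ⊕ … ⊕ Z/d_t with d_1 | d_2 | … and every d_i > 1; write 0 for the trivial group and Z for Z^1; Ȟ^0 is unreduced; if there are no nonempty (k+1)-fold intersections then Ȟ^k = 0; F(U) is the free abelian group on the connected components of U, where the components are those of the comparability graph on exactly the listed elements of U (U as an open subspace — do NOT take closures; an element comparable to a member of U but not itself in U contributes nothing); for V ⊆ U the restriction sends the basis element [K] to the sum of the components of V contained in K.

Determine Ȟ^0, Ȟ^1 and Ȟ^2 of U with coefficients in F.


Ȟ^0 = Z^3,  Ȟ^1 = 0,  Ȟ^2 = 0

nonempty overlaps:
  V12={e,g,h,j} V13={e,f,g,h,i,j} V14={b,e,f,g,h,i,j} V23={d,e,g,h,j} V24={d,e,g,h,j} V34={d,e,f,g,h,i,j}
  V123={e,g,h,j} V124={e,g,h,j} V134={e,f,g,h,i,j} V234={d,e,g,h,j}
  V1234={e,g,h,j}
components per intersection:
  V1: {a,c} {b,e,f,g,h,i,j}
  V2: {d} {e} {g,h,j}
  V3: {d} {e} {f,g,h,i,j}
  V4: {b,e,f,g,h,i,j} {d}
  V12: {e} {g,h,j}
  V13: {e} {f,g,h,i,j}
  V14: {b,e,f,g,h,i,j}
  V23: {d} {e} {g,h,j}
  V24: {d} {e} {g,h,j}
  V34: {d} {e} {f,g,h,i,j}
  V123: {e} {g,h,j}
  V124: {e} {g,h,j}
  V134: {e} {f,g,h,i,j}
  V234: {d} {e} {g,h,j}
  V1234: {e} {g,h,j}
C dims 10,14,9,2; δ0: rk 7, SNF 1^7; δ1: rk 7, SNF 1^7; δ2: rk 2, SNF 1^2
degree 0: 10−7−0 = 3 → Ȟ^0 ≅ Z^3
degree 1: 14−7−7 = 0 → Ȟ^1 ≅ 0
degree 2: 9−2−7 = 0 → Ȟ^2 ≅ 0


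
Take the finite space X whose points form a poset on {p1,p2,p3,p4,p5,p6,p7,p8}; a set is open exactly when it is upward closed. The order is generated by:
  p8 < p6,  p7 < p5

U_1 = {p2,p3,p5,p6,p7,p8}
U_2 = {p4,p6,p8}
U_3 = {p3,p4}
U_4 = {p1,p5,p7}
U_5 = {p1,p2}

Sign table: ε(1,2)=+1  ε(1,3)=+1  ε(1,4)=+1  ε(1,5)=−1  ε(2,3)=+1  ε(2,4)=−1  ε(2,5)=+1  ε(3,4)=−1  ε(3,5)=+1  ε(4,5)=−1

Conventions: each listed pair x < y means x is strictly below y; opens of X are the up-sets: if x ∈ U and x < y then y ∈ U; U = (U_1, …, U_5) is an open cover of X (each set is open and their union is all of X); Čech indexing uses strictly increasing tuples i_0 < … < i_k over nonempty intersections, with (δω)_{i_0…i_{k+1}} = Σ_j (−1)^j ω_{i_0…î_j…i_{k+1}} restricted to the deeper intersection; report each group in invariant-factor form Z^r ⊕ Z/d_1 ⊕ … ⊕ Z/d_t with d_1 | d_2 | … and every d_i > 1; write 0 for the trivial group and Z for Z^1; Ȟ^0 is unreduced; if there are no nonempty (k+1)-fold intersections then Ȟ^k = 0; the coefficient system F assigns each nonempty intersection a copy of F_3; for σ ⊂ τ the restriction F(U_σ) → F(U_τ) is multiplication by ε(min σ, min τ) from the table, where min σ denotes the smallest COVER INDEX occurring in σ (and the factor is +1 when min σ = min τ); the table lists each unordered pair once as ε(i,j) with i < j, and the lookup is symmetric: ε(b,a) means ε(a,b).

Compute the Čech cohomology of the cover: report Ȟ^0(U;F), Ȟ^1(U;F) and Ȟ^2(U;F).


Ȟ^0 ≅ Z/3, Ȟ^1 ≅ Z/3 ⊕ Z/3 and Ȟ^2 ≅ 0

cover nerve:
  U12={p6,p8} U13={p3} U14={p5,p7} U15={p2} U23={p4} U45={p1}
C dims 5,6; δ0: rk_F3 4
Ȟ^0: (5−4)−0=1 ⇒ Z/3
Ȟ^1: (6−0)−4=2 ⇒ Z/3 ⊕ Z/3
Ȟ^2: (0−0)−0=0 ⇒ 0


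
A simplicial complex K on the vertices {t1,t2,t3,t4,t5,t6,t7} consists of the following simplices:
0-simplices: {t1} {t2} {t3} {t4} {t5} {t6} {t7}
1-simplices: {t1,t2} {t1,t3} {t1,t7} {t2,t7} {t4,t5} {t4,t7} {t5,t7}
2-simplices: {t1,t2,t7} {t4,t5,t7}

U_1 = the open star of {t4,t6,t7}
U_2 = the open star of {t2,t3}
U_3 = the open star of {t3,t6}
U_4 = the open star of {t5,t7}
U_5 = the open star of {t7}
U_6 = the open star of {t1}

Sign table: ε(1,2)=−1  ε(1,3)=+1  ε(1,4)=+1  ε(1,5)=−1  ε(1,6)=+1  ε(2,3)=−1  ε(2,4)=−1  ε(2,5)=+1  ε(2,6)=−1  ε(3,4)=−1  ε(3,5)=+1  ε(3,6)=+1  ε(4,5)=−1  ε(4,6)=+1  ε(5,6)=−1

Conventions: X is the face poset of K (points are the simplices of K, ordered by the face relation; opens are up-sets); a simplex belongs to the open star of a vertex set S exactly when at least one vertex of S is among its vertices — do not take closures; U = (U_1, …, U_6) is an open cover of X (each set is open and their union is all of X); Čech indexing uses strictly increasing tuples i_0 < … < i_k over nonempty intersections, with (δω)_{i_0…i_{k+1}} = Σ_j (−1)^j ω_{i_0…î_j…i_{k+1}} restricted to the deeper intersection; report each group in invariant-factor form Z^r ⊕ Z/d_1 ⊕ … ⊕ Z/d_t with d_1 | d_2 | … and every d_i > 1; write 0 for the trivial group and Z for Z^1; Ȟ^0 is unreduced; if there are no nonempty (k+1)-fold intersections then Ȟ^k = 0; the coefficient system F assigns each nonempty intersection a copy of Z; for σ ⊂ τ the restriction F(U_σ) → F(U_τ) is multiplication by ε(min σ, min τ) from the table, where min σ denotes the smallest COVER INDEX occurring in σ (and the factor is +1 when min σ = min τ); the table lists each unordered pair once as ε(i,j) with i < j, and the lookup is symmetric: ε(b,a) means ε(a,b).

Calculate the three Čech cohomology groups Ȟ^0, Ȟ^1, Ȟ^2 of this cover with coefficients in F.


Ȟ^0 ≅ Z, Ȟ^1 ≅ Z, Ȟ^2 ≅ 0

nerve of the cover:
  U1={{t4},{t6},{t7},{t1,t7},{t2,t7},{t4,t5},{t4,t7},{t5,t7},{t1,t2,t7},{t4,t5,t7}} U2={{t2},{t3},{t1,t2},{t1,t3},{t2,t7},{t1,t2,t7}} U3={{t3},{t6},{t1,t3}} U4={{t5},{t7},{t1,t7},{t2,t7},{t4,t5},{t4,t7},{t5,t7},{t1,t2,t7},{t4,t5,t7}} U5={{t7},{t1,t7},{t2,t7},{t4,t7},{t5,t7},{t1,t2,t7},{t4,t5,t7}} U6={{t1},{t1,t2},{t1,t3},{t1,t7},{t1,t2,t7}}
  U12={{t2,t7},{t1,t2,t7}} U13={{t6}} U14={{t7},{t1,t7},{t2,t7},{t4,t5},{t4,t7},{t5,t7},{t1,t2,t7},{t4,t5,t7}} U15={{t7},{t1,t7},{t2,t7},{t4,t7},{t5,t7},{t1,t2,t7},{t4,t5,t7}} U16={{t1,t7},{t1,t2,t7}} U23={{t3},{t1,t3}} U24={{t2,t7},{t1,t2,t7}} U25={{t2,t7},{t1,t2,t7}} U26={{t1,t2},{t1,t3},{t1,t2,t7}} U36={{t1,t3}} U45={{t7},{t1,t7},{t2,t7},{t4,t7},{t5,t7},{t1,t2,t7},{t4,t5,t7}} U46={{t1,t7},{t1,t2,t7}} U56={{t1,t7},{t1,t2,t7}}
  U124={{t2,t7},{t1,t2,t7}} U125={{t2,t7},{t1,t2,t7}} U126={{t1,t2,t7}} U145={{t7},{t1,t7},{t2,t7},{t4,t7},{t5,t7},{t1,t2,t7},{t4,t5,t7}} U146={{t1,t7},{t1,t2,t7}} U156={{t1,t7},{t1,t2,t7}} U236={{t1,t3}} U245={{t2,t7},{t1,t2,t7}} U246={{t1,t2,t7}} U256={{t1,t2,t7}} U456={{t1,t7},{t1,t2,t7}}
  U1245={{t2,t7},{t1,t2,t7}} U1246={{t1,t2,t7}} U1256={{t1,t2,t7}} U1456={{t1,t7},{t1,t2,t7}} U2456={{t1,t2,t7}}
  U12456={{t1,t2,t7}}
C dims 6,13,11,5; δ0: rk 5, SNF 1^5; δ1: rk 7, SNF 1^7; δ2: rk 4, SNF 1^4
Ȟ^0 = (6 − 5) − 0 = 1, so Ȟ^0 ≅ Z
Ȟ^1 = (13 − 7) − 5 = 1, so Ȟ^1 ≅ Z
Ȟ^2 = (11 − 4) − 7 = 0, so Ȟ^2 ≅ 0


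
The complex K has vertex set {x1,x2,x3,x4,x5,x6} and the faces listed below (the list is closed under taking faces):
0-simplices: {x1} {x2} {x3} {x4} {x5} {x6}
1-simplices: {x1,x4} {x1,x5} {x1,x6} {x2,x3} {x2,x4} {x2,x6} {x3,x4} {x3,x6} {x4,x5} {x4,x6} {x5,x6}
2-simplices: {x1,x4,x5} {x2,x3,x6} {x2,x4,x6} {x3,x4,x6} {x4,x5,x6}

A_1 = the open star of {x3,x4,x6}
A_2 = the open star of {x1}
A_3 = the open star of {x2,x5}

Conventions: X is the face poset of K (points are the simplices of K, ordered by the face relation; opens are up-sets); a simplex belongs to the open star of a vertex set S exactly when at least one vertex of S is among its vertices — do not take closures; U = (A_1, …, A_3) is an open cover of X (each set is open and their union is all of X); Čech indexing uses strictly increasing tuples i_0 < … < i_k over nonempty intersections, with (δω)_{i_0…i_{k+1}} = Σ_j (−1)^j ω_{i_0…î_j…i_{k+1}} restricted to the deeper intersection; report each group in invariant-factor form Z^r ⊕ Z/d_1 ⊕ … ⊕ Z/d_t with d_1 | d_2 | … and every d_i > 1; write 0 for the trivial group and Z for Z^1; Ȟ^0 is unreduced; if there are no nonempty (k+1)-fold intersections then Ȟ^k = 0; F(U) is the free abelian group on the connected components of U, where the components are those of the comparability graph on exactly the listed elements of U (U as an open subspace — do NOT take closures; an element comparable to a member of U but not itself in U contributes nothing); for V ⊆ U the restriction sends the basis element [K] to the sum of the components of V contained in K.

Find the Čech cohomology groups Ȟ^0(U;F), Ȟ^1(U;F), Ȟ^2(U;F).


Ȟ^0 ≅ Z,  Ȟ^1 ≅ Z,  Ȟ^2 ≅ 0

intersection data:
  A1={{x3},{x4},{x6},{x1,x4},{x1,x6},{x2,x3},{x2,x4},{x2,x6},{x3,x4},{x3,x6},{x4,x5},{x4,x6},{x5,x6},{x1,x4,x5},{x2,x3,x6},{x2,x4,x6},{x3,x4,x6},{x4,x5,x6}} A2={{x1},{x1,x4},{x1,x5},{x1,x6},{x1,x4,x5}} A3={{x2},{x5},{x1,x5},{x2,x3},{x2,x4},{x2,x6},{x4,x5},{x5,x6},{x1,x4,x5},{x2,x3,x6},{x2,x4,x6},{x4,x5,x6}}
  A12={{x1,x4},{x1,x6},{x1,x4,x5}} A13={{x2,x3},{x2,x4},{x2,x6},{x4,x5},{x5,x6},{x1,x4,x5},{x2,x3,x6},{x2,x4,x6},{x4,x5,x6}} A23={{x1,x5},{x1,x4,x5}}
  A123={{x1,x4,x5}}
components per intersection:
  A1: {{x3},{x4},{x6},{x1,x4},{x1,x6},{x2,x3},{x2,x4},{x2,x6},{x3,x4},{x3,x6},{x4,x5},{x4,x6},{x5,x6},{x1,x4,x5},{x2,x3,x6},{x2,x4,x6},{x3,x4,x6},{x4,x5,x6}}
  A2: {{x1},{x1,x4},{x1,x5},{x1,x6},{x1,x4,x5}}
  A3: {{x2},{x2,x3},{x2,x4},{x2,x6},{x2,x3,x6},{x2,x4,x6}} {{x5},{x1,x5},{x4,x5},{x5,x6},{x1,x4,x5},{x4,x5,x6}}
  A12: {{x1,x4},{x1,x4,x5}} {{x1,x6}}
  A13: {{x2,x3},{x2,x4},{x2,x6},{x2,x3,x6},{x2,x4,x6}} {{x4,x5},{x5,x6},{x1,x4,x5},{x4,x5,x6}}
  A23: {{x1,x5},{x1,x4,x5}}
  A123: {{x1,x4,x5}}
C dims 4,5,1; δ0: rk 3, SNF 1^3; δ1: rk 1, SNF 1^1
Ȟ^0 = (4 − 3) − 0 = 1, so Ȟ^0 ≅ Z
Ȟ^1 = (5 − 1) − 3 = 1, so Ȟ^1 ≅ Z
Ȟ^2 = (1 − 0) − 1 = 0, so Ȟ^2 ≅ 0


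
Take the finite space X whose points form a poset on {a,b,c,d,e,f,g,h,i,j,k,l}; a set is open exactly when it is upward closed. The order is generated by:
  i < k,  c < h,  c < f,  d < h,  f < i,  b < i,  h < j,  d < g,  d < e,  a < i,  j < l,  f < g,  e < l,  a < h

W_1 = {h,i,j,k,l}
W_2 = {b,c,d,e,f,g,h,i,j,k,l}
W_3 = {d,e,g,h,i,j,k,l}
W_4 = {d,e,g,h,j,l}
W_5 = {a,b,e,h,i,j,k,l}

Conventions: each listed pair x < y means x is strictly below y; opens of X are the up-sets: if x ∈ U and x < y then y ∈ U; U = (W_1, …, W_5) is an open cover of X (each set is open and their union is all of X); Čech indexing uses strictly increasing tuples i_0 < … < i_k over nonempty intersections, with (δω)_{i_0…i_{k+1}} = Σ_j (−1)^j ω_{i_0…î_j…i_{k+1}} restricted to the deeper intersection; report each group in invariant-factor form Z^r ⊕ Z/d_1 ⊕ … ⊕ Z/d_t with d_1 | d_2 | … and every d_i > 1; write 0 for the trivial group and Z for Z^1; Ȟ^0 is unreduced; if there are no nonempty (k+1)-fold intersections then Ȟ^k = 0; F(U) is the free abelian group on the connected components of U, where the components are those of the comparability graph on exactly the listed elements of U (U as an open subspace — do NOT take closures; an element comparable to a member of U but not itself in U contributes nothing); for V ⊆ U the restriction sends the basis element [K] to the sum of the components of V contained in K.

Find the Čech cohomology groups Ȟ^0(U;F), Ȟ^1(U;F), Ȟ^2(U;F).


nonempty intersections:
  W12={h,i,j,k,l} W13={h,i,j,k,l} W14={h,j,l} W15={h,i,j,k,l} W23={d,e,g,h,i,j,k,l} W24={d,e,g,h,j,l} W25={b,e,h,i,j,k,l} W34={d,e,g,h,j,l} W35={e,h,i,j,k,l} W45={e,h,j,l}
  W123={h,i,j,k,l} W124={h,j,l} W125={h,i,j,k,l} W134={h,j,l} W135={h,i,j,k,l} W145={h,j,l} W234={d,e,g,h,j,l} W235={e,h,i,j,k,l} W245={e,h,j,l} W345={e,h,j,l}
  W1234={h,j,l} W1235={h,i,j,k,l} W1245={h,j,l} W1345={h,j,l} W2345={e,h,j,l}
  W12345={h,j,l}
components per intersection:
  W1: {h,j,l} {i,k}
  W2: {b,c,d,e,f,g,h,i,j,k,l}
  W3: {d,e,g,h,j,l} {i,k}
  W4: {d,e,g,h,j,l}
  W5: {a,b,e,h,i,j,k,l}
  W12: {h,j,l} {i,k}
  W13: {h,j,l} {i,k}
  W14: {h,j,l}
  W15: {h,j,l} {i,k}
  W23: {d,e,g,h,j,l} {i,k}
  W24: {d,e,g,h,j,l}
  W25: {b,i,k} {e,h,j,l}
  W34: {d,e,g,h,j,l}
  W35: {e,h,j,l} {i,k}
  W45: {e,h,j,l}
  W123: {h,j,l} {i,k}
  W124: {h,j,l}
  W125: {h,j,l} {i,k}
  W134: {h,j,l}
  W135: {h,j,l} {i,k}
  W145: {h,j,l}
  W234: {d,e,g,h,j,l}
  W235: {e,h,j,l} {i,k}
  W245: {e,h,j,l}
  W345: {e,h,j,l}
  W1234: {h,j,l}
  W1235: {h,j,l} {i,k}
  W1245: {h,j,l}
  W1345: {h,j,l}
  W2345: {e,h,j,l}
  W12345: {h,j,l}
C dims 7,16,14,6; δ0: rk 6, SNF 1^6; δ1: rk 9, SNF 1^9; δ2: rk 5, SNF 1^5
Ȟ^0: (7−6)−0=1 ⇒ Z
Ȟ^1: (16−9)−6=1 ⇒ Z
Ȟ^2: (14−5)−9=0 ⇒ 0

Ȟ^0 ≅ Z,  Ȟ^1 ≅ Z,  Ȟ^2 ≅ 0


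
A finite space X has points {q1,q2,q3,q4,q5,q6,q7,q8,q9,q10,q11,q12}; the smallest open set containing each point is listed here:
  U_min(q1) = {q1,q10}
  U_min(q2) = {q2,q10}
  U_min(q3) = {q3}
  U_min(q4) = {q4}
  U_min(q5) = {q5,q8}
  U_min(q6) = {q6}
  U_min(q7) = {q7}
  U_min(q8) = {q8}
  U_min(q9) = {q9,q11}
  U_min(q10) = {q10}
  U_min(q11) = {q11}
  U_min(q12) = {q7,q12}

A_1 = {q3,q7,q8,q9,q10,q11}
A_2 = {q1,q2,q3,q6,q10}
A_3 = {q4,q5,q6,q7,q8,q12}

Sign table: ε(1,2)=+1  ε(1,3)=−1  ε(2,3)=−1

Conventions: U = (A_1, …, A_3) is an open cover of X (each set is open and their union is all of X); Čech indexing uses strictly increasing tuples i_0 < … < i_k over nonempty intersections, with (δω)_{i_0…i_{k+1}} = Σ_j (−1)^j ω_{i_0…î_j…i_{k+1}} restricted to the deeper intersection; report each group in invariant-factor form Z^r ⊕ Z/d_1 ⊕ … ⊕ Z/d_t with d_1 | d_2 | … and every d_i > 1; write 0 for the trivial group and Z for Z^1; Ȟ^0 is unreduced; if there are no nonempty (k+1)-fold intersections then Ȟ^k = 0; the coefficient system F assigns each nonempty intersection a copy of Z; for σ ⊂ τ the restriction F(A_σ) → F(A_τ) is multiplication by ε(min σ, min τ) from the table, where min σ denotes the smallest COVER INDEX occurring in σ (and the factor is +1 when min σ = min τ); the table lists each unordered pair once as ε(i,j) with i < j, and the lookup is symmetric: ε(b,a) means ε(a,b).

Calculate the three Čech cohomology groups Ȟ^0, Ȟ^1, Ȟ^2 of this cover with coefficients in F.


Ȟ^0 = Z,  Ȟ^1 = Z,  Ȟ^2 = 0

nerve simplices:
  A12={q3,q10} A13={q7,q8} A23={q6}
C dims 3,3; δ0: rk 2, SNF 1^2
degree 0: 3−2−0 = 1 → Ȟ^0 ≅ Z
degree 1: 3−0−2 = 1 → Ȟ^1 ≅ Z
degree 2: 0−0−0 = 0 → Ȟ^2 ≅ 0


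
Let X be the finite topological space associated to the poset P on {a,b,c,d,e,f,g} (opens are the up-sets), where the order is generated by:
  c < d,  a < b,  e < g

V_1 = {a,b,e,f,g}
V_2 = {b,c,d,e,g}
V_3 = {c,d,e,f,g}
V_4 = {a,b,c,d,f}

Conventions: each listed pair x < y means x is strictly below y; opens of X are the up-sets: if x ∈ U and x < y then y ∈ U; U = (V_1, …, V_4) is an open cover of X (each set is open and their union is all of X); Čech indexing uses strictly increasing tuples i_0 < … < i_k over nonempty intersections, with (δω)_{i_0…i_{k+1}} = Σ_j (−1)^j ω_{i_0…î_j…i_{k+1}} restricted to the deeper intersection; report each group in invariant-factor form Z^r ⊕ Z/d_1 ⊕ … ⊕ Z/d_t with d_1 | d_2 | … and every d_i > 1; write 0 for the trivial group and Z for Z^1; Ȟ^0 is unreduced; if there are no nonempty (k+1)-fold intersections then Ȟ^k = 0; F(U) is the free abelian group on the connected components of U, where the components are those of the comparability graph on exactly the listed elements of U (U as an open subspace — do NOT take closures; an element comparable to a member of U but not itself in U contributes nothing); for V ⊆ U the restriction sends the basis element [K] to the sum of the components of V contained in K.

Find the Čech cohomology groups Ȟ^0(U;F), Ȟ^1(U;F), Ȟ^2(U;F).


intersection data:
  V12={b,e,g} V13={e,f,g} V14={a,b,f} V23={c,d,e,g} V24={b,c,d} V34={c,d,f}
  V123={e,g} V124={b} V134={f} V234={c,d}
components per intersection:
  V1: {a,b} {e,g} {f}
  V2: {b} {c,d} {e,g}
  V3: {c,d} {e,g} {f}
  V4: {a,b} {c,d} {f}
  V12: {b} {e,g}
  V13: {e,g} {f}
  V14: {a,b} {f}
  V23: {c,d} {e,g}
  V24: {b} {c,d}
  V34: {c,d} {f}
  V123: {e,g}
  V124: {b}
  V134: {f}
  V234: {c,d}
C dims 12,12,4; δ0: rk 8, SNF 1^8; δ1: rk 4, SNF 1^4
Ȟ^0 = (12 − 8) − 0 = 4, so Ȟ^0 ≅ Z^4
Ȟ^1 = (12 − 4) − 8 = 0, so Ȟ^1 ≅ 0
Ȟ^2 = (4 − 0) − 4 = 0, so Ȟ^2 ≅ 0

Ȟ^0 ≅ Z^4, Ȟ^1 ≅ 0, Ȟ^2 ≅ 0


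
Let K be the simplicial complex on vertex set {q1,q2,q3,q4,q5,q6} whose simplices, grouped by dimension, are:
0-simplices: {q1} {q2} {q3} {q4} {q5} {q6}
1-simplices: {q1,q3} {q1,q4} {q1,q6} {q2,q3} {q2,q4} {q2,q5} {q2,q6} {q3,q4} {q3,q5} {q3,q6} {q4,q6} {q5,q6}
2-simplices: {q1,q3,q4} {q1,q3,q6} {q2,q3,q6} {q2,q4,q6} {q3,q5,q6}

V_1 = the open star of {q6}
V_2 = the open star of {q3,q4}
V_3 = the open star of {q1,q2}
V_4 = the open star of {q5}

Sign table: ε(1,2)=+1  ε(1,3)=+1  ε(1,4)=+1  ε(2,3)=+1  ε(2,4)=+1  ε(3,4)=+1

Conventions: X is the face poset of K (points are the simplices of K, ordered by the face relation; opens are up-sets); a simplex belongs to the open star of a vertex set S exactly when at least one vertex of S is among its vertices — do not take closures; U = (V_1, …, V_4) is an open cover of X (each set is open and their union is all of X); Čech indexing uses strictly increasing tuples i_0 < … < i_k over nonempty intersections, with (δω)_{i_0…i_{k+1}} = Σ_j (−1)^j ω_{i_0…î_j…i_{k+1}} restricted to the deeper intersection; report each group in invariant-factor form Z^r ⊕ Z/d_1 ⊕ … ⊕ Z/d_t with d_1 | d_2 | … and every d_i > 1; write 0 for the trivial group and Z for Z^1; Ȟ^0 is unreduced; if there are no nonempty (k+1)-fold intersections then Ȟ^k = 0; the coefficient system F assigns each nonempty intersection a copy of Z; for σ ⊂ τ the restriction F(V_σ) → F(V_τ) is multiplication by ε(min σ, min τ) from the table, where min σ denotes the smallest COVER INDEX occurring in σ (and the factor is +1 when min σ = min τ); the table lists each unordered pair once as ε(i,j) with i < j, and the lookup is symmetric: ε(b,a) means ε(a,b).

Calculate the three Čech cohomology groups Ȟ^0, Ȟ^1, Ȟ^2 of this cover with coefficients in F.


Ȟ^0(U;F) ≅ Z, Ȟ^1(U;F) ≅ Z, Ȟ^2(U;F) ≅ 0

nonempty intersections:
  V1={{q6},{q1,q6},{q2,q6},{q3,q6},{q4,q6},{q5,q6},{q1,q3,q6},{q2,q3,q6},{q2,q4,q6},{q3,q5,q6}} V2={{q3},{q4},{q1,q3},{q1,q4},{q2,q3},{q2,q4},{q3,q4},{q3,q5},{q3,q6},{q4,q6},{q1,q3,q4},{q1,q3,q6},{q2,q3,q6},{q2,q4,q6},{q3,q5,q6}} V3={{q1},{q2},{q1,q3},{q1,q4},{q1,q6},{q2,q3},{q2,q4},{q2,q5},{q2,q6},{q1,q3,q4},{q1,q3,q6},{q2,q3,q6},{q2,q4,q6}} V4={{q5},{q2,q5},{q3,q5},{q5,q6},{q3,q5,q6}}
  V12={{q3,q6},{q4,q6},{q1,q3,q6},{q2,q3,q6},{q2,q4,q6},{q3,q5,q6}} V13={{q1,q6},{q2,q6},{q1,q3,q6},{q2,q3,q6},{q2,q4,q6}} V14={{q5,q6},{q3,q5,q6}} V23={{q1,q3},{q1,q4},{q2,q3},{q2,q4},{q1,q3,q4},{q1,q3,q6},{q2,q3,q6},{q2,q4,q6}} V24={{q3,q5},{q3,q5,q6}} V34={{q2,q5}}
  V123={{q1,q3,q6},{q2,q3,q6},{q2,q4,q6}} V124={{q3,q5,q6}}
C dims 4,6,2; δ0: rk 3, SNF 1^3; δ1: rk 2, SNF 1^2
Ȟ^0: (4−3)−0=1 ⇒ Z
Ȟ^1: (6−2)−3=1 ⇒ Z
Ȟ^2: (2−0)−2=0 ⇒ 0
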